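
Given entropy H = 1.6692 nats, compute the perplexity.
5.3079

Perplexity is e^H (or exp(H) for natural log).

H = 1.6692 nats
Perplexity = e^1.6692 = 5.3079

Interpretation: The model's uncertainty is equivalent to choosing uniformly among 5.3 options.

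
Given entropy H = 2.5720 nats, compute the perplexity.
13.0920

Perplexity is e^H (or exp(H) for natural log).

H = 2.5720 nats
Perplexity = e^2.5720 = 13.0920

Interpretation: The model's uncertainty is equivalent to choosing uniformly among 13.1 options.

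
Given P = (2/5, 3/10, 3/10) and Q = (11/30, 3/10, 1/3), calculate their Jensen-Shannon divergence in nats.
0.0008 nats

Jensen-Shannon divergence is:
JSD(P||Q) = 0.5 × D_KL(P||M) + 0.5 × D_KL(Q||M)
where M = 0.5 × (P + Q) is the mixture distribution.

M = 0.5 × (2/5, 3/10, 3/10) + 0.5 × (11/30, 3/10, 1/3) = (0.383333, 3/10, 0.316667)

D_KL(P||M) = 0.0008 nats
D_KL(Q||M) = 0.0008 nats

JSD(P||Q) = 0.5 × 0.0008 + 0.5 × 0.0008 = 0.0008 nats

Unlike KL divergence, JSD is symmetric and bounded: 0 ≤ JSD ≤ log(2).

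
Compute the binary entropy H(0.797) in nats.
0.5045 nats

The binary entropy function is:
H(p) = -p log(p) - (1-p) log(1-p)

H(0.797) = -0.797 × log_e(0.797) - 0.203 × log_e(0.203)
H(0.797) = 0.5045 nats

Note: Binary entropy is maximized at p=0.5 (H=1 bit) and minimized at p=0 or p=1 (H=0).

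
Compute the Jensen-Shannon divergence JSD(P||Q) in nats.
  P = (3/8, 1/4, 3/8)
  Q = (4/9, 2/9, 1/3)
0.0025 nats

Jensen-Shannon divergence is:
JSD(P||Q) = 0.5 × D_KL(P||M) + 0.5 × D_KL(Q||M)
where M = 0.5 × (P + Q) is the mixture distribution.

M = 0.5 × (3/8, 1/4, 3/8) + 0.5 × (4/9, 2/9, 1/3) = (0.409722, 0.236111, 0.354167)

D_KL(P||M) = 0.0025 nats
D_KL(Q||M) = 0.0025 nats

JSD(P||Q) = 0.5 × 0.0025 + 0.5 × 0.0025 = 0.0025 nats

Unlike KL divergence, JSD is symmetric and bounded: 0 ≤ JSD ≤ log(2).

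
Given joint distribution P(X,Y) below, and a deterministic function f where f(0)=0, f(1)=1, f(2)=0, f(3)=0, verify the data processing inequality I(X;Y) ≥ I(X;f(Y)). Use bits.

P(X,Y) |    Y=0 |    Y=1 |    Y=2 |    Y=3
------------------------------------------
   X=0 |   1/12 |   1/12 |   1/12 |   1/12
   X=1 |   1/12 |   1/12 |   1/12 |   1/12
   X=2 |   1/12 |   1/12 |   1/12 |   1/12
I(X;Y) = 0.0000, I(X;f(Y)) = 0.0000, inequality holds: 0.0000 ≥ 0.0000

Data Processing Inequality: For any Markov chain X → Y → Z, we have I(X;Y) ≥ I(X;Z).

Here Z = f(Y) is a deterministic function of Y, forming X → Y → Z.

Original I(X;Y) = 0.0000 bits

After applying f:
P(X,Z) where Z=f(Y):
- P(X,Z=0) = P(X,Y=0) + P(X,Y=2) + P(X,Y=3)
- P(X,Z=1) = P(X,Y=1)

I(X;Z) = I(X;f(Y)) = 0.0000 bits

Verification: 0.0000 ≥ 0.0000 ✓

Information cannot be created by processing; the function f can only lose information about X.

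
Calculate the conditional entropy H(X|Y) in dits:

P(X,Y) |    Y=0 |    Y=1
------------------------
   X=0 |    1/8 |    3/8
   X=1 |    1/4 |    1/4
0.2863 dits

Using the chain rule: H(X|Y) = H(X,Y) - H(Y)

First, compute H(X,Y) = 0.5737 dits

Marginal P(Y) = (3/8, 5/8)
H(Y) = 0.2873 dits

H(X|Y) = H(X,Y) - H(Y) = 0.5737 - 0.2873 = 0.2863 dits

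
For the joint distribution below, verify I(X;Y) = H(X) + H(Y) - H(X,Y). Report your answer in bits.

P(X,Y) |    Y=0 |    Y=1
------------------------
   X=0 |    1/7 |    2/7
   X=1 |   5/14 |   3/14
I(X;Y) = 0.0611 bits

Mutual information has multiple equivalent forms:
- I(X;Y) = H(X) - H(X|Y)
- I(X;Y) = H(Y) - H(Y|X)
- I(X;Y) = H(X) + H(Y) - H(X,Y)

Computing all quantities:
H(X) = 0.9852, H(Y) = 1.0000, H(X,Y) = 1.9242
H(X|Y) = 0.9242, H(Y|X) = 0.9389

Verification:
H(X) - H(X|Y) = 0.9852 - 0.9242 = 0.0611
H(Y) - H(Y|X) = 1.0000 - 0.9389 = 0.0611
H(X) + H(Y) - H(X,Y) = 0.9852 + 1.0000 - 1.9242 = 0.0611

All forms give I(X;Y) = 0.0611 bits. ✓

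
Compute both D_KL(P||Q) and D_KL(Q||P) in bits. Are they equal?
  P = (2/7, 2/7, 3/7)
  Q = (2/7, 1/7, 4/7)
D_KL(P||Q) = 0.1078, D_KL(Q||P) = 0.0943

KL divergence is not symmetric: D_KL(P||Q) ≠ D_KL(Q||P) in general.

D_KL(P||Q) = 0.1078 bits
D_KL(Q||P) = 0.0943 bits

No, they are not equal!

This asymmetry is why KL divergence is not a true distance metric.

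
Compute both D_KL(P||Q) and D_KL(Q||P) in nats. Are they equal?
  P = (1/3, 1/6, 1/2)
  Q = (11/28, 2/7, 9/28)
D_KL(P||Q) = 0.0763, D_KL(Q||P) = 0.0765

KL divergence is not symmetric: D_KL(P||Q) ≠ D_KL(Q||P) in general.

D_KL(P||Q) = 0.0763 nats
D_KL(Q||P) = 0.0765 nats

No, they are not equal!

This asymmetry is why KL divergence is not a true distance metric.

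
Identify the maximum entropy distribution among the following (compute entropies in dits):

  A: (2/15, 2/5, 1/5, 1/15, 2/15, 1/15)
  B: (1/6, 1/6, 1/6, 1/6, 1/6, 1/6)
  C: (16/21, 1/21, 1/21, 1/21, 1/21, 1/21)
B

For a discrete distribution over n outcomes, entropy is maximized by the uniform distribution.

Computing entropies:
H(A) = 0.6891 dits
H(B) = 0.7782 dits
H(C) = 0.4048 dits

The uniform distribution (where all probabilities equal 1/6) achieves the maximum entropy of log_10(6) = 0.7782 dits.

Distribution B has the highest entropy.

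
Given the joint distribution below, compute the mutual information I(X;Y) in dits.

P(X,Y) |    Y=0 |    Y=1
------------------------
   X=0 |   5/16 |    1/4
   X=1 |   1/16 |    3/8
0.0416 dits

Mutual information: I(X;Y) = H(X) + H(Y) - H(X,Y)

Marginals:
P(X) = (9/16, 7/16), H(X) = 0.2976 dits
P(Y) = (3/8, 5/8), H(Y) = 0.2873 dits

Joint entropy: H(X,Y) = 0.5434 dits

I(X;Y) = 0.2976 + 0.2873 - 0.5434 = 0.0416 dits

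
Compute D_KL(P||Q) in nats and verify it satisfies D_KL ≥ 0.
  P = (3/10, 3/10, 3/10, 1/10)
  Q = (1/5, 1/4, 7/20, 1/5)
0.0608 nats

KL divergence satisfies the Gibbs inequality: D_KL(P||Q) ≥ 0 for all distributions P, Q.

D_KL(P||Q) = Σ p(x) log(p(x)/q(x))
Term by term:
  x=0: 3/10 × log_e[(3/10)/(1/5)] = 0.1216
  x=1: 3/10 × log_e[(3/10)/(1/4)] = 0.0547
  x=2: 3/10 × log_e[(3/10)/(7/20)] = -0.0462
  x=3: 1/10 × log_e[(1/10)/(1/5)] = -0.0693
D_KL(P||Q) = 0.0608 nats

D_KL(P||Q) = 0.0608 ≥ 0 ✓

This non-negativity is a fundamental property: relative entropy cannot be negative because it measures how different Q is from P.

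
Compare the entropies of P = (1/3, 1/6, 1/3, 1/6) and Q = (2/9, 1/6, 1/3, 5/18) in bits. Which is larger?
Q

Computing entropies in bits:
H(P) = 1.9183
H(Q) = 1.9547

Distribution Q has higher entropy.

Intuition: The distribution closer to uniform (more spread out) has higher entropy.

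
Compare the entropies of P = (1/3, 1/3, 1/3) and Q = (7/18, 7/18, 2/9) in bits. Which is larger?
P

Computing entropies in bits:
H(P) = 1.5850
H(Q) = 1.5420

Distribution P has higher entropy.

Intuition: The distribution closer to uniform (more spread out) has higher entropy.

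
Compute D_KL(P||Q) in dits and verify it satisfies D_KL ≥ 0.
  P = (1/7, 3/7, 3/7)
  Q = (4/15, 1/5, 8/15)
0.0624 dits

KL divergence satisfies the Gibbs inequality: D_KL(P||Q) ≥ 0 for all distributions P, Q.

D_KL(P||Q) = Σ p(x) log(p(x)/q(x))
Term by term:
  x=0: 1/7 × log_10[(1/7)/(4/15)] = -0.0387
  x=1: 3/7 × log_10[(3/7)/(1/5)] = 0.1419
  x=2: 3/7 × log_10[(3/7)/(8/15)] = -0.0407
D_KL(P||Q) = 0.0624 dits

D_KL(P||Q) = 0.0624 ≥ 0 ✓

This non-negativity is a fundamental property: relative entropy cannot be negative because it measures how different Q is from P.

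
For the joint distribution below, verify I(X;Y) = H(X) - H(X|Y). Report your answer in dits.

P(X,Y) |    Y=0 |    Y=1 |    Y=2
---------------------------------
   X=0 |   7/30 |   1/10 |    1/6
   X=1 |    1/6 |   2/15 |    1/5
I(X;Y) = 0.0041 dits

Mutual information has multiple equivalent forms:
- I(X;Y) = H(X) - H(X|Y)
- I(X;Y) = H(Y) - H(Y|X)
- I(X;Y) = H(X) + H(Y) - H(X,Y)

Computing all quantities:
H(X) = 0.3010, H(Y) = 0.4664, H(X,Y) = 0.7633
H(X|Y) = 0.2969, H(Y|X) = 0.4623

Verification:
H(X) - H(X|Y) = 0.3010 - 0.2969 = 0.0041
H(Y) - H(Y|X) = 0.4664 - 0.4623 = 0.0041
H(X) + H(Y) - H(X,Y) = 0.3010 + 0.4664 - 0.7633 = 0.0041

All forms give I(X;Y) = 0.0041 dits. ✓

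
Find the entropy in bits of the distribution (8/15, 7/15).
0.9968 bits

Shannon entropy is H(X) = -Σ p(x) log p(x).

For P = (8/15, 7/15):
H = -8/15 × log_2(8/15) -7/15 × log_2(7/15)
H = 0.9968 bits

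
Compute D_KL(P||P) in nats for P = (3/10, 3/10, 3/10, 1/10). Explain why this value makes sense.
0.0000 nats

KL divergence satisfies the Gibbs inequality: D_KL(P||Q) ≥ 0 for all distributions P, Q.

D_KL(P||Q) = Σ p(x) log(p(x)/q(x))
Each term is p(x) × log_e(p(x)/p(x)) = p(x) × log_e(1) = 0, so the sum is 0.
D_KL(P||Q) = 0.0000 nats

When P = Q, the KL divergence is exactly 0, as there is no 'divergence' between identical distributions.

This non-negativity is a fundamental property: relative entropy cannot be negative because it measures how different Q is from P.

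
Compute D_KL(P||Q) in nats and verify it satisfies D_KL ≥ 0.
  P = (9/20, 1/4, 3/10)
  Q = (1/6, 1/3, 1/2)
0.2218 nats

KL divergence satisfies the Gibbs inequality: D_KL(P||Q) ≥ 0 for all distributions P, Q.

D_KL(P||Q) = Σ p(x) log(p(x)/q(x))
Term by term:
  x=0: 9/20 × log_e[(9/20)/(1/6)] = 0.4470
  x=1: 1/4 × log_e[(1/4)/(1/3)] = -0.0719
  x=2: 3/10 × log_e[(3/10)/(1/2)] = -0.1532
D_KL(P||Q) = 0.2218 nats

D_KL(P||Q) = 0.2218 ≥ 0 ✓

This non-negativity is a fundamental property: relative entropy cannot be negative because it measures how different Q is from P.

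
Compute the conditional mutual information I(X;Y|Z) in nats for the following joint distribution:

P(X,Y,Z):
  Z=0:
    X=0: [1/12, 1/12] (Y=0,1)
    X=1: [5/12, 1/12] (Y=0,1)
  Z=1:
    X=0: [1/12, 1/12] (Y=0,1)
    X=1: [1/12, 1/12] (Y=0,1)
0.0341 nats

Conditional mutual information: I(X;Y|Z) = H(X|Z) + H(Y|Z) - H(X,Y|Z)

H(Z) = 0.6365
H(X,Z) = 1.2425 → H(X|Z) = 0.6059
H(Y,Z) = 1.2425 → H(Y|Z) = 0.6059
H(X,Y,Z) = 1.8143 → H(X,Y|Z) = 1.1778

I(X;Y|Z) = 0.6059 + 0.6059 - 1.1778 = 0.0341 nats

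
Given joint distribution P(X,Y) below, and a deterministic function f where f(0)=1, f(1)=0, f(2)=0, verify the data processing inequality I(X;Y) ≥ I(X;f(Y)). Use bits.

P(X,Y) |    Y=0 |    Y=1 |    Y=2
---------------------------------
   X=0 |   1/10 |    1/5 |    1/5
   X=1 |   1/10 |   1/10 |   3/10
I(X;Y) = 0.0390, I(X;f(Y)) = 0.0000, inequality holds: 0.0390 ≥ 0.0000

Data Processing Inequality: For any Markov chain X → Y → Z, we have I(X;Y) ≥ I(X;Z).

Here Z = f(Y) is a deterministic function of Y, forming X → Y → Z.

Original I(X;Y) = 0.0390 bits

After applying f:
P(X,Z) where Z=f(Y):
- P(X,Z=0) = P(X,Y=1) + P(X,Y=2)
- P(X,Z=1) = P(X,Y=0)

I(X;Z) = I(X;f(Y)) = 0.0000 bits

Verification: 0.0390 ≥ 0.0000 ✓

Information cannot be created by processing; the function f can only lose information about X.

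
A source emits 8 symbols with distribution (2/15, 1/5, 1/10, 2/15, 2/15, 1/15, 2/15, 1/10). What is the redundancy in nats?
0.0419 nats

Redundancy measures how far a source is from maximum entropy:
R = H_max - H(X)

Maximum entropy for 8 symbols: H_max = log_e(8) = 2.0794 nats
Actual entropy: H(X) = 2.0376 nats
Redundancy: R = 2.0794 - 2.0376 = 0.0419 nats

This redundancy represents potential for compression: the source could be compressed by 0.0419 nats per symbol.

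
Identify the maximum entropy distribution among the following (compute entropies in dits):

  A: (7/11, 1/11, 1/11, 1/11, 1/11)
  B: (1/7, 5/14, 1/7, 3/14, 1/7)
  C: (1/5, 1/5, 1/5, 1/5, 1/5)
C

For a discrete distribution over n outcomes, entropy is maximized by the uniform distribution.

Computing entropies:
H(A) = 0.5036 dits
H(B) = 0.6652 dits
H(C) = 0.6990 dits

The uniform distribution (where all probabilities equal 1/5) achieves the maximum entropy of log_10(5) = 0.6990 dits.

Distribution C has the highest entropy.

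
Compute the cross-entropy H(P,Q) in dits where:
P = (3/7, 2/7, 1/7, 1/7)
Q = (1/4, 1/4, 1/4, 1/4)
0.6021 dits

Cross-entropy: H(P,Q) = -Σ p(x) log q(x)

Alternatively: H(P,Q) = H(P) + D_KL(P||Q)
H(P) = 0.5546 dits
D_KL(P||Q) = 0.0475 dits

H(P,Q) = 0.5546 + 0.0475 = 0.6021 dits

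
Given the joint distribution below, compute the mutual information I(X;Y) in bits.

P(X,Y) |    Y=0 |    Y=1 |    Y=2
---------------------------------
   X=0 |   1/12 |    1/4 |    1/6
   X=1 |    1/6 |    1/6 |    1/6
0.0325 bits

Mutual information: I(X;Y) = H(X) + H(Y) - H(X,Y)

Marginals:
P(X) = (1/2, 1/2), H(X) = 1.0000 bits
P(Y) = (1/4, 5/12, 1/3), H(Y) = 1.5546 bits

Joint entropy: H(X,Y) = 2.5221 bits

I(X;Y) = 1.0000 + 1.5546 - 2.5221 = 0.0325 bits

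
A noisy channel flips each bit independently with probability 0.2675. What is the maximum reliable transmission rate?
0.1621 bits

For a binary symmetric channel (BSC) with error probability p:
Capacity C = 1 - H(p) bits per symbol

where H(p) = -p log₂(p) - (1-p) log₂(1-p) is the binary entropy function.

H(0.2675) = 0.8379 bits
C = 1 - 0.8379 = 0.1621 bits per symbol

This means we can reliably transmit up to 0.1621 bits of information per channel use.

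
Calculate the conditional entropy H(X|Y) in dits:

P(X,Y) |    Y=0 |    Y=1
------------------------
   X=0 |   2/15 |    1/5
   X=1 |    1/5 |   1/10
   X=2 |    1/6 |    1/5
0.4647 dits

Using the chain rule: H(X|Y) = H(X,Y) - H(Y)

First, compute H(X,Y) = 0.7657 dits

Marginal P(Y) = (1/2, 1/2)
H(Y) = 0.3010 dits

H(X|Y) = H(X,Y) - H(Y) = 0.7657 - 0.3010 = 0.4647 dits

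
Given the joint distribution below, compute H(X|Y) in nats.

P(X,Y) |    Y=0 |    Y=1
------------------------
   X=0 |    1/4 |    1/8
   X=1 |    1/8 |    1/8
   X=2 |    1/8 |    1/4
1.0397 nats

Using the chain rule: H(X|Y) = H(X,Y) - H(Y)

First, compute H(X,Y) = 1.7329 nats

Marginal P(Y) = (1/2, 1/2)
H(Y) = 0.6931 nats

H(X|Y) = H(X,Y) - H(Y) = 1.7329 - 0.6931 = 1.0397 nats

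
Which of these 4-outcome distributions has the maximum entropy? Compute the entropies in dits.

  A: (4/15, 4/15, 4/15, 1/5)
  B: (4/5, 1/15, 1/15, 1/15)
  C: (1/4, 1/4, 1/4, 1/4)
C

For a discrete distribution over n outcomes, entropy is maximized by the uniform distribution.

Computing entropies:
H(A) = 0.5990 dits
H(B) = 0.3127 dits
H(C) = 0.6021 dits

The uniform distribution (where all probabilities equal 1/4) achieves the maximum entropy of log_10(4) = 0.6021 dits.

Distribution C has the highest entropy.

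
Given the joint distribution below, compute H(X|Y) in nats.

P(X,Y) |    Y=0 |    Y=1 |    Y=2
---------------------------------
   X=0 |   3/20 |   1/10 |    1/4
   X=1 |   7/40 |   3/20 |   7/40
0.6805 nats

Using the chain rule: H(X|Y) = H(X,Y) - H(Y)

First, compute H(X,Y) = 1.7560 nats

Marginal P(Y) = (13/40, 1/4, 17/40)
H(Y) = 1.0755 nats

H(X|Y) = H(X,Y) - H(Y) = 1.7560 - 1.0755 = 0.6805 nats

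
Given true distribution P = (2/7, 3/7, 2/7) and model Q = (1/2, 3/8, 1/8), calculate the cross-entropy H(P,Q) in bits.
1.7493 bits

Cross-entropy: H(P,Q) = -Σ p(x) log q(x)

Alternatively: H(P,Q) = H(P) + D_KL(P||Q)
H(P) = 1.5567 bits
D_KL(P||Q) = 0.1926 bits

H(P,Q) = 1.5567 + 0.1926 = 1.7493 bits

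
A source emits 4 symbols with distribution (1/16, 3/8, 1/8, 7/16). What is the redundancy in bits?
0.3226 bits

Redundancy measures how far a source is from maximum entropy:
R = H_max - H(X)

Maximum entropy for 4 symbols: H_max = log_2(4) = 2.0000 bits
Actual entropy: H(X) = 1.6774 bits
Redundancy: R = 2.0000 - 1.6774 = 0.3226 bits

This redundancy represents potential for compression: the source could be compressed by 0.3226 bits per symbol.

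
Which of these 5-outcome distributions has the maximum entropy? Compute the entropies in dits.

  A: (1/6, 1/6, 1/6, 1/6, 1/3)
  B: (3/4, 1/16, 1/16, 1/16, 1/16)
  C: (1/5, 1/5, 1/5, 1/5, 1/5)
C

For a discrete distribution over n outcomes, entropy is maximized by the uniform distribution.

Computing entropies:
H(A) = 0.6778 dits
H(B) = 0.3947 dits
H(C) = 0.6990 dits

The uniform distribution (where all probabilities equal 1/5) achieves the maximum entropy of log_10(5) = 0.6990 dits.

Distribution C has the highest entropy.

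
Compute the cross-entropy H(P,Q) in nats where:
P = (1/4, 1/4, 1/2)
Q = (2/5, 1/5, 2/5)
1.0896 nats

Cross-entropy: H(P,Q) = -Σ p(x) log q(x)

Alternatively: H(P,Q) = H(P) + D_KL(P||Q)
H(P) = 1.0397 nats
D_KL(P||Q) = 0.0499 nats

H(P,Q) = 1.0397 + 0.0499 = 1.0896 nats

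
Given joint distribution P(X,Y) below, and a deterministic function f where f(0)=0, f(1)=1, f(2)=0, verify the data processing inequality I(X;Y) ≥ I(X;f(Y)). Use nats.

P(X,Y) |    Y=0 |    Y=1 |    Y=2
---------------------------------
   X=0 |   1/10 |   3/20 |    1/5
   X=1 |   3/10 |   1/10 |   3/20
I(X;Y) = 0.0559, I(X;f(Y)) = 0.0151, inequality holds: 0.0559 ≥ 0.0151

Data Processing Inequality: For any Markov chain X → Y → Z, we have I(X;Y) ≥ I(X;Z).

Here Z = f(Y) is a deterministic function of Y, forming X → Y → Z.

Original I(X;Y) = 0.0559 nats

After applying f:
P(X,Z) where Z=f(Y):
- P(X,Z=0) = P(X,Y=0) + P(X,Y=2)
- P(X,Z=1) = P(X,Y=1)

I(X;Z) = I(X;f(Y)) = 0.0151 nats

Verification: 0.0559 ≥ 0.0151 ✓

Information cannot be created by processing; the function f can only lose information about X.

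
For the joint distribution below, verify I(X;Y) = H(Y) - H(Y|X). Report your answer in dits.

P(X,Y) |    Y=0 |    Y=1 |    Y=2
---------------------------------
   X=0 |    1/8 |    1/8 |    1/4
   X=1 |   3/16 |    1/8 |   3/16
I(X;Y) = 0.0047 dits

Mutual information has multiple equivalent forms:
- I(X;Y) = H(X) - H(X|Y)
- I(X;Y) = H(Y) - H(Y|X)
- I(X;Y) = H(X) + H(Y) - H(X,Y)

Computing all quantities:
H(X) = 0.3010, H(Y) = 0.4654, H(X,Y) = 0.7618
H(X|Y) = 0.2964, H(Y|X) = 0.4608

Verification:
H(X) - H(X|Y) = 0.3010 - 0.2964 = 0.0047
H(Y) - H(Y|X) = 0.4654 - 0.4608 = 0.0047
H(X) + H(Y) - H(X,Y) = 0.3010 + 0.4654 - 0.7618 = 0.0047

All forms give I(X;Y) = 0.0047 dits. ✓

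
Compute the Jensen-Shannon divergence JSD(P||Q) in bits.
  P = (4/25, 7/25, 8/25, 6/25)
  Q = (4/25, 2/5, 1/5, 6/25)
0.0178 bits

Jensen-Shannon divergence is:
JSD(P||Q) = 0.5 × D_KL(P||M) + 0.5 × D_KL(Q||M)
where M = 0.5 × (P + Q) is the mixture distribution.

M = 0.5 × (4/25, 7/25, 8/25, 6/25) + 0.5 × (4/25, 2/5, 1/5, 6/25) = (4/25, 0.34, 0.26, 6/25)

D_KL(P||M) = 0.0174 bits
D_KL(Q||M) = 0.0181 bits

JSD(P||Q) = 0.5 × 0.0174 + 0.5 × 0.0181 = 0.0178 bits

Unlike KL divergence, JSD is symmetric and bounded: 0 ≤ JSD ≤ log(2).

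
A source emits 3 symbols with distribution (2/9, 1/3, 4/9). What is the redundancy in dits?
0.0164 dits

Redundancy measures how far a source is from maximum entropy:
R = H_max - H(X)

Maximum entropy for 3 symbols: H_max = log_10(3) = 0.4771 dits
Actual entropy: H(X) = 0.4607 dits
Redundancy: R = 0.4771 - 0.4607 = 0.0164 dits

This redundancy represents potential for compression: the source could be compressed by 0.0164 dits per symbol.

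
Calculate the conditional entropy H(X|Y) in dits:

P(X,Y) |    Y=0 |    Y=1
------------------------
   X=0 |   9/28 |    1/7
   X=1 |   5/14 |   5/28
0.2998 dits

Using the chain rule: H(X|Y) = H(X,Y) - H(Y)

First, compute H(X,Y) = 0.5725 dits

Marginal P(Y) = (19/28, 9/28)
H(Y) = 0.2727 dits

H(X|Y) = H(X,Y) - H(Y) = 0.5725 - 0.2727 = 0.2998 dits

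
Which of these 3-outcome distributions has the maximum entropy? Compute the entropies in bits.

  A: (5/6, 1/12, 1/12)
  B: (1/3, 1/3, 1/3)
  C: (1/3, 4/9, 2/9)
B

For a discrete distribution over n outcomes, entropy is maximized by the uniform distribution.

Computing entropies:
H(A) = 0.8167 bits
H(B) = 1.5850 bits
H(C) = 1.5305 bits

The uniform distribution (where all probabilities equal 1/3) achieves the maximum entropy of log_2(3) = 1.5850 bits.

Distribution B has the highest entropy.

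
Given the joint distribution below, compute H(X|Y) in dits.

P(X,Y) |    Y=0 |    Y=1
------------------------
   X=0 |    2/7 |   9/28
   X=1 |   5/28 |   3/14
0.2909 dits

Using the chain rule: H(X|Y) = H(X,Y) - H(Y)

First, compute H(X,Y) = 0.5908 dits

Marginal P(Y) = (13/28, 15/28)
H(Y) = 0.2999 dits

H(X|Y) = H(X,Y) - H(Y) = 0.5908 - 0.2999 = 0.2909 dits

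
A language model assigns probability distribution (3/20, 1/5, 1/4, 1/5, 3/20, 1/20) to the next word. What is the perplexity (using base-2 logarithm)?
5.5249

Perplexity is 2^H (or exp(H) for natural log).

First, H = -Σ p log p = 2.4660 bits
Perplexity = 2^2.4660 = 5.5249

Interpretation: The model's uncertainty is equivalent to choosing uniformly among 5.5 options.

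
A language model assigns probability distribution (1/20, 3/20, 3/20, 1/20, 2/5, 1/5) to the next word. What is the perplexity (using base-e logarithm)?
4.7451

Perplexity is e^H (or exp(H) for natural log).

First, H = -Σ p log p = 1.5571 nats
Perplexity = e^1.5571 = 4.7451

Interpretation: The model's uncertainty is equivalent to choosing uniformly among 4.7 options.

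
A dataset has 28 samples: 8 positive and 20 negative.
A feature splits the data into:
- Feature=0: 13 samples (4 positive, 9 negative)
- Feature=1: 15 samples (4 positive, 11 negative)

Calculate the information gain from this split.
0.0015 bits

Information Gain = H(Y) - H(Y|Feature)

Before split:
P(positive) = 8/28 = 0.2857
H(Y) = 0.8631 bits

After split:
Feature=0: H = 0.8905 bits (weight = 13/28)
Feature=1: H = 0.8366 bits (weight = 15/28)
H(Y|Feature) = (13/28)×0.8905 + (15/28)×0.8366 = 0.8616 bits

Information Gain = 0.8631 - 0.8616 = 0.0015 bits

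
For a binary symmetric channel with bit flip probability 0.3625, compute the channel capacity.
0.0553 bits

For a binary symmetric channel (BSC) with error probability p:
Capacity C = 1 - H(p) bits per symbol

where H(p) = -p log₂(p) - (1-p) log₂(1-p) is the binary entropy function.

H(0.3625) = 0.9447 bits
C = 1 - 0.9447 = 0.0553 bits per symbol

This means we can reliably transmit up to 0.0553 bits of information per channel use.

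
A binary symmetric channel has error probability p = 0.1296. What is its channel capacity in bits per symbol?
0.4437 bits

For a binary symmetric channel (BSC) with error probability p:
Capacity C = 1 - H(p) bits per symbol

where H(p) = -p log₂(p) - (1-p) log₂(1-p) is the binary entropy function.

H(0.1296) = 0.5563 bits
C = 1 - 0.5563 = 0.4437 bits per symbol

This means we can reliably transmit up to 0.4437 bits of information per channel use.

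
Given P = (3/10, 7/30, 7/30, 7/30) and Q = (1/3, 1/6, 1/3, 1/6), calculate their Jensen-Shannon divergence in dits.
0.0045 dits

Jensen-Shannon divergence is:
JSD(P||Q) = 0.5 × D_KL(P||M) + 0.5 × D_KL(Q||M)
where M = 0.5 × (P + Q) is the mixture distribution.

M = 0.5 × (3/10, 7/30, 7/30, 7/30) + 0.5 × (1/3, 1/6, 1/3, 1/6) = (0.316667, 1/5, 0.283333, 1/5)

D_KL(P||M) = 0.0045 dits
D_KL(Q||M) = 0.0046 dits

JSD(P||Q) = 0.5 × 0.0045 + 0.5 × 0.0046 = 0.0045 dits

Unlike KL divergence, JSD is symmetric and bounded: 0 ≤ JSD ≤ log(2).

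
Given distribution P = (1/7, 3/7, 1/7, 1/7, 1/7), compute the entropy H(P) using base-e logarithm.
1.4751 nats

Shannon entropy is H(X) = -Σ p(x) log p(x).

For P = (1/7, 3/7, 1/7, 1/7, 1/7):
H = -1/7 × log_e(1/7) -3/7 × log_e(3/7) -1/7 × log_e(1/7) -1/7 × log_e(1/7) -1/7 × log_e(1/7)
H = 1.4751 nats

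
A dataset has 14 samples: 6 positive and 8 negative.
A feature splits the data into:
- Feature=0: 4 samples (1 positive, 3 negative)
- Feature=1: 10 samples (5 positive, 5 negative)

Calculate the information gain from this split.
0.0391 bits

Information Gain = H(Y) - H(Y|Feature)

Before split:
P(positive) = 6/14 = 0.4286
H(Y) = 0.9852 bits

After split:
Feature=0: H = 0.8113 bits (weight = 4/14)
Feature=1: H = 1.0000 bits (weight = 10/14)
H(Y|Feature) = (4/14)×0.8113 + (10/14)×1.0000 = 0.9461 bits

Information Gain = 0.9852 - 0.9461 = 0.0391 bits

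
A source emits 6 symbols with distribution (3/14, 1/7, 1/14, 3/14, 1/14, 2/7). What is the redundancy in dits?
0.0515 dits

Redundancy measures how far a source is from maximum entropy:
R = H_max - H(X)

Maximum entropy for 6 symbols: H_max = log_10(6) = 0.7782 dits
Actual entropy: H(X) = 0.7266 dits
Redundancy: R = 0.7782 - 0.7266 = 0.0515 dits

This redundancy represents potential for compression: the source could be compressed by 0.0515 dits per symbol.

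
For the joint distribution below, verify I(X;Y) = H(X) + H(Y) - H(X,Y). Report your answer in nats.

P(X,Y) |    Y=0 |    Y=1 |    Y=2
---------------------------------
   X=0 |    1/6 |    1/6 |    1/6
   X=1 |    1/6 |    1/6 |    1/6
I(X;Y) = 0.0000 nats

Mutual information has multiple equivalent forms:
- I(X;Y) = H(X) - H(X|Y)
- I(X;Y) = H(Y) - H(Y|X)
- I(X;Y) = H(X) + H(Y) - H(X,Y)

Computing all quantities:
H(X) = 0.6931, H(Y) = 1.0986, H(X,Y) = 1.7918
H(X|Y) = 0.6931, H(Y|X) = 1.0986

Verification:
H(X) - H(X|Y) = 0.6931 - 0.6931 = 0.0000
H(Y) - H(Y|X) = 1.0986 - 1.0986 = 0.0000
H(X) + H(Y) - H(X,Y) = 0.6931 + 1.0986 - 1.7918 = 0.0000

All forms give I(X;Y) = 0.0000 nats. ✓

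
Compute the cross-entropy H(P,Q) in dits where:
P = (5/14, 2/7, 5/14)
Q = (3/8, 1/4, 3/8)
0.4763 dits

Cross-entropy: H(P,Q) = -Σ p(x) log q(x)

Alternatively: H(P,Q) = H(P) + D_KL(P||Q)
H(P) = 0.4748 dits
D_KL(P||Q) = 0.0014 dits

H(P,Q) = 0.4748 + 0.0014 = 0.4763 dits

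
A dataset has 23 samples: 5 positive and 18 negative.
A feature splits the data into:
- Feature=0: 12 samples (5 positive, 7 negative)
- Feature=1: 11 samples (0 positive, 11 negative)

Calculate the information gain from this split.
0.2441 bits

Information Gain = H(Y) - H(Y|Feature)

Before split:
P(positive) = 5/23 = 0.2174
H(Y) = 0.7554 bits

After split:
Feature=0: H = 0.9799 bits (weight = 12/23)
Feature=1: H = 0.0000 bits (weight = 11/23)
H(Y|Feature) = (12/23)×0.9799 + (11/23)×0.0000 = 0.5112 bits

Information Gain = 0.7554 - 0.5112 = 0.2441 bits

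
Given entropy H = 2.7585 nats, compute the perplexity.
15.7762

Perplexity is e^H (or exp(H) for natural log).

H = 2.7585 nats
Perplexity = e^2.7585 = 15.7762

Interpretation: The model's uncertainty is equivalent to choosing uniformly among 15.8 options.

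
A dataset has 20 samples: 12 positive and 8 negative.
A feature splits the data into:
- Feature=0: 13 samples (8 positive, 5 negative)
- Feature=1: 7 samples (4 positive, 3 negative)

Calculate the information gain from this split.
0.0013 bits

Information Gain = H(Y) - H(Y|Feature)

Before split:
P(positive) = 12/20 = 0.6000
H(Y) = 0.9710 bits

After split:
Feature=0: H = 0.9612 bits (weight = 13/20)
Feature=1: H = 0.9852 bits (weight = 7/20)
H(Y|Feature) = (13/20)×0.9612 + (7/20)×0.9852 = 0.9696 bits

Information Gain = 0.9710 - 0.9696 = 0.0013 bits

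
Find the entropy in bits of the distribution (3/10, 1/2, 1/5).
1.4855 bits

Shannon entropy is H(X) = -Σ p(x) log p(x).

For P = (3/10, 1/2, 1/5):
H = -3/10 × log_2(3/10) -1/2 × log_2(1/2) -1/5 × log_2(1/5)
H = 1.4855 bits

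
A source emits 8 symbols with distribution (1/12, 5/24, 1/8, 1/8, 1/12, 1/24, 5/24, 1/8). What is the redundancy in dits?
0.0432 dits

Redundancy measures how far a source is from maximum entropy:
R = H_max - H(X)

Maximum entropy for 8 symbols: H_max = log_10(8) = 0.9031 dits
Actual entropy: H(X) = 0.8599 dits
Redundancy: R = 0.9031 - 0.8599 = 0.0432 dits

This redundancy represents potential for compression: the source could be compressed by 0.0432 dits per symbol.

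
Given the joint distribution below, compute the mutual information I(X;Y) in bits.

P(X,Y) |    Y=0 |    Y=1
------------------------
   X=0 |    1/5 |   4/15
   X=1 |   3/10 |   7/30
0.0129 bits

Mutual information: I(X;Y) = H(X) + H(Y) - H(X,Y)

Marginals:
P(X) = (7/15, 8/15), H(X) = 0.9968 bits
P(Y) = (1/2, 1/2), H(Y) = 1.0000 bits

Joint entropy: H(X,Y) = 1.9839 bits

I(X;Y) = 0.9968 + 1.0000 - 1.9839 = 0.0129 bits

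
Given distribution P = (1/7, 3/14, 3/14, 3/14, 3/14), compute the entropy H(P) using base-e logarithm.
1.5984 nats

Shannon entropy is H(X) = -Σ p(x) log p(x).

For P = (1/7, 3/14, 3/14, 3/14, 3/14):
H = -1/7 × log_e(1/7) -3/14 × log_e(3/14) -3/14 × log_e(3/14) -3/14 × log_e(3/14) -3/14 × log_e(3/14)
H = 1.5984 nats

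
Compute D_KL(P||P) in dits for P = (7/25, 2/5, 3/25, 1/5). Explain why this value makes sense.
0.0000 dits

KL divergence satisfies the Gibbs inequality: D_KL(P||Q) ≥ 0 for all distributions P, Q.

D_KL(P||Q) = Σ p(x) log(p(x)/q(x))
Each term is p(x) × log_10(p(x)/p(x)) = p(x) × log_10(1) = 0, so the sum is 0.
D_KL(P||Q) = 0.0000 dits

When P = Q, the KL divergence is exactly 0, as there is no 'divergence' between identical distributions.

This non-negativity is a fundamental property: relative entropy cannot be negative because it measures how different Q is from P.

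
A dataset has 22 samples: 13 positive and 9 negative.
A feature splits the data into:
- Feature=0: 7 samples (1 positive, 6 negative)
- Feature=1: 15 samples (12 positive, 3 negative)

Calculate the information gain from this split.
0.2955 bits

Information Gain = H(Y) - H(Y|Feature)

Before split:
P(positive) = 13/22 = 0.5909
H(Y) = 0.9760 bits

After split:
Feature=0: H = 0.5917 bits (weight = 7/22)
Feature=1: H = 0.7219 bits (weight = 15/22)
H(Y|Feature) = (7/22)×0.5917 + (15/22)×0.7219 = 0.6805 bits

Information Gain = 0.9760 - 0.6805 = 0.2955 bits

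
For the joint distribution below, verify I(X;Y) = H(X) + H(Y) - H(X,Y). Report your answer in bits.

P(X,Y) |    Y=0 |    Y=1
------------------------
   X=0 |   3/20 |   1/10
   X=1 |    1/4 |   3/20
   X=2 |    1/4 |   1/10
I(X;Y) = 0.0075 bits

Mutual information has multiple equivalent forms:
- I(X;Y) = H(X) - H(X|Y)
- I(X;Y) = H(Y) - H(Y|X)
- I(X;Y) = H(X) + H(Y) - H(X,Y)

Computing all quantities:
H(X) = 1.5589, H(Y) = 0.9341, H(X,Y) = 2.4855
H(X|Y) = 1.5514, H(Y|X) = 0.9266

Verification:
H(X) - H(X|Y) = 1.5589 - 1.5514 = 0.0075
H(Y) - H(Y|X) = 0.9341 - 0.9266 = 0.0075
H(X) + H(Y) - H(X,Y) = 1.5589 + 0.9341 - 2.4855 = 0.0075

All forms give I(X;Y) = 0.0075 bits. ✓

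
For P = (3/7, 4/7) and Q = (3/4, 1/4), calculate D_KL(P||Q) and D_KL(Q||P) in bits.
D_KL(P||Q) = 0.3355, D_KL(Q||P) = 0.3074

KL divergence is not symmetric: D_KL(P||Q) ≠ D_KL(Q||P) in general.

D_KL(P||Q) = 0.3355 bits
D_KL(Q||P) = 0.3074 bits

No, they are not equal!

This asymmetry is why KL divergence is not a true distance metric.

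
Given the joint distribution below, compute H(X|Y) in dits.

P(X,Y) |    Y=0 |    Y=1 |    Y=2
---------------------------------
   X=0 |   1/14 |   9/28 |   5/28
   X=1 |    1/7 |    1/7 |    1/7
0.2796 dits

Using the chain rule: H(X|Y) = H(X,Y) - H(Y)

First, compute H(X,Y) = 0.7361 dits

Marginal P(Y) = (3/14, 13/28, 9/28)
H(Y) = 0.4565 dits

H(X|Y) = H(X,Y) - H(Y) = 0.7361 - 0.4565 = 0.2796 dits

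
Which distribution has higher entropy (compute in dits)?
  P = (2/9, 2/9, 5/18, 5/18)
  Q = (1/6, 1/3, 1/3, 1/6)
P

Computing entropies in dits:
H(P) = 0.5994
H(Q) = 0.5775

Distribution P has higher entropy.

Intuition: The distribution closer to uniform (more spread out) has higher entropy.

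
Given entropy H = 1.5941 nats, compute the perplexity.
4.9239

Perplexity is e^H (or exp(H) for natural log).

H = 1.5941 nats
Perplexity = e^1.5941 = 4.9239

Interpretation: The model's uncertainty is equivalent to choosing uniformly among 4.9 options.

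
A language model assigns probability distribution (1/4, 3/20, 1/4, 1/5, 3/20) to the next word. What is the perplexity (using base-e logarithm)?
4.8752

Perplexity is e^H (or exp(H) for natural log).

First, H = -Σ p log p = 1.5842 nats
Perplexity = e^1.5842 = 4.8752

Interpretation: The model's uncertainty is equivalent to choosing uniformly among 4.9 options.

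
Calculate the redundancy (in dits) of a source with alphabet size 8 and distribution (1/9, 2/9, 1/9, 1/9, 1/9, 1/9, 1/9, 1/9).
0.0157 dits

Redundancy measures how far a source is from maximum entropy:
R = H_max - H(X)

Maximum entropy for 8 symbols: H_max = log_10(8) = 0.9031 dits
Actual entropy: H(X) = 0.8873 dits
Redundancy: R = 0.9031 - 0.8873 = 0.0157 dits

This redundancy represents potential for compression: the source could be compressed by 0.0157 dits per symbol.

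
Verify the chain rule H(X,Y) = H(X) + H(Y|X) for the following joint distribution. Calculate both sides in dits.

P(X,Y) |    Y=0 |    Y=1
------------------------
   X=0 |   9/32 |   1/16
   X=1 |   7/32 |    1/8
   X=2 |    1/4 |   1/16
H(X,Y) = 0.7132, H(X) = 0.4767, H(Y|X) = 0.2366 (all in dits)

Chain rule: H(X,Y) = H(X) + H(Y|X)

Left side — joint entropy directly:
H(X,Y) = -Σ p(x,y) log p(x,y) = 0.7132 dits

Right side — compute H(Y|X) from the conditional distributions:
P(X) = (11/32, 11/32, 5/16), so H(X) = 0.4767 dits
H(Y|X) = Σ_x P(X=x) · H(Y|X=x):
  P(Y|X=0) = (9/11, 2/11), H(Y|X=0) = 0.2059, weight P(X=0) = 11/32
  P(Y|X=1) = (7/11, 4/11), H(Y|X=1) = 0.2847, weight P(X=1) = 11/32
  P(Y|X=2) = (4/5, 1/5), H(Y|X=2) = 0.2173, weight P(X=2) = 5/16
H(Y|X) = 0.2366 dits

H(X) + H(Y|X) = 0.4767 + 0.2366 = 0.7132 dits

Both sides equal 0.7132 dits. ✓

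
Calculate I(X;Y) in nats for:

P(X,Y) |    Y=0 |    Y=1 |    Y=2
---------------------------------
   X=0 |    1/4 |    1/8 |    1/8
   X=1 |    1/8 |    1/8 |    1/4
0.0425 nats

Mutual information: I(X;Y) = H(X) + H(Y) - H(X,Y)

Marginals:
P(X) = (1/2, 1/2), H(X) = 0.6931 nats
P(Y) = (3/8, 1/4, 3/8), H(Y) = 1.0822 nats

Joint entropy: H(X,Y) = 1.7329 nats

I(X;Y) = 0.6931 + 1.0822 - 1.7329 = 0.0425 nats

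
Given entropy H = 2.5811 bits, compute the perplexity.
5.9840

Perplexity is 2^H (or exp(H) for natural log).

H = 2.5811 bits
Perplexity = 2^2.5811 = 5.9840

Interpretation: The model's uncertainty is equivalent to choosing uniformly among 6.0 options.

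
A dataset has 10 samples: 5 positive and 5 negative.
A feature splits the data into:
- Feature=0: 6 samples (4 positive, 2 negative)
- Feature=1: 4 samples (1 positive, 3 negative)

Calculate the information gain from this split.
0.1245 bits

Information Gain = H(Y) - H(Y|Feature)

Before split:
P(positive) = 5/10 = 0.5000
H(Y) = 1.0000 bits

After split:
Feature=0: H = 0.9183 bits (weight = 6/10)
Feature=1: H = 0.8113 bits (weight = 4/10)
H(Y|Feature) = (6/10)×0.9183 + (4/10)×0.8113 = 0.8755 bits

Information Gain = 1.0000 - 0.8755 = 0.1245 bits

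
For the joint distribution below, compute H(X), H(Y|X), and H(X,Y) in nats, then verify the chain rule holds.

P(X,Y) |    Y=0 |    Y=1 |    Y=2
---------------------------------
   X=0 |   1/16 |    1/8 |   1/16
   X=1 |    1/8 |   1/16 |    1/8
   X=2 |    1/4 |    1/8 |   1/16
H(X,Y) = 2.0794, H(X) = 1.0717, H(Y|X) = 1.0077 (all in nats)

Chain rule: H(X,Y) = H(X) + H(Y|X)

Left side — joint entropy directly:
H(X,Y) = -Σ p(x,y) log p(x,y) = 2.0794 nats

Right side — compute H(Y|X) from the conditional distributions:
P(X) = (1/4, 5/16, 7/16), so H(X) = 1.0717 nats
H(Y|X) = Σ_x P(X=x) · H(Y|X=x):
  P(Y|X=0) = (1/4, 1/2, 1/4), H(Y|X=0) = 1.0397, weight P(X=0) = 1/4
  P(Y|X=1) = (2/5, 1/5, 2/5), H(Y|X=1) = 1.0549, weight P(X=1) = 5/16
  P(Y|X=2) = (4/7, 2/7, 1/7), H(Y|X=2) = 0.9557, weight P(X=2) = 7/16
H(Y|X) = 1.0077 nats

H(X) + H(Y|X) = 1.0717 + 1.0077 = 2.0794 nats

Both sides equal 2.0794 nats. ✓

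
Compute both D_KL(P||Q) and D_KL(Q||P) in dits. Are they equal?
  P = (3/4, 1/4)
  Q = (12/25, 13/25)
D_KL(P||Q) = 0.0658, D_KL(Q||P) = 0.0724

KL divergence is not symmetric: D_KL(P||Q) ≠ D_KL(Q||P) in general.

D_KL(P||Q) = 0.0658 dits
D_KL(Q||P) = 0.0724 dits

No, they are not equal!

This asymmetry is why KL divergence is not a true distance metric.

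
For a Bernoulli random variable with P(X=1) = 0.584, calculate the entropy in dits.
0.2949 dits

The binary entropy function is:
H(p) = -p log(p) - (1-p) log(1-p)

H(0.584) = -0.584 × log_10(0.584) - 0.416 × log_10(0.416)
H(0.584) = 0.2949 dits

Note: Binary entropy is maximized at p=0.5 (H=1 bit) and minimized at p=0 or p=1 (H=0).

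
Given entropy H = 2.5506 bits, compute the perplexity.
5.8588

Perplexity is 2^H (or exp(H) for natural log).

H = 2.5506 bits
Perplexity = 2^2.5506 = 5.8588

Interpretation: The model's uncertainty is equivalent to choosing uniformly among 5.9 options.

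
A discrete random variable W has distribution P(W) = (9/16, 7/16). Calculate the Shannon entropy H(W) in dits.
0.2976 dits

Shannon entropy is H(X) = -Σ p(x) log p(x).

For P = (9/16, 7/16):
H = -9/16 × log_10(9/16) -7/16 × log_10(7/16)
H = 0.2976 dits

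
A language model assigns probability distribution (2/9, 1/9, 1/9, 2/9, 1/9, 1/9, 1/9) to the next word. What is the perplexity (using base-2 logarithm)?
6.6138

Perplexity is 2^H (or exp(H) for natural log).

First, H = -Σ p log p = 2.7255 bits
Perplexity = 2^2.7255 = 6.6138

Interpretation: The model's uncertainty is equivalent to choosing uniformly among 6.6 options.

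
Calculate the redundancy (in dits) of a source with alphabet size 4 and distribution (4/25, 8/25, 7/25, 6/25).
0.0128 dits

Redundancy measures how far a source is from maximum entropy:
R = H_max - H(X)

Maximum entropy for 4 symbols: H_max = log_10(4) = 0.6021 dits
Actual entropy: H(X) = 0.5892 dits
Redundancy: R = 0.6021 - 0.5892 = 0.0128 dits

This redundancy represents potential for compression: the source could be compressed by 0.0128 dits per symbol.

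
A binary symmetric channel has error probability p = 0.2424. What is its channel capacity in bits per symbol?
0.2010 bits

For a binary symmetric channel (BSC) with error probability p:
Capacity C = 1 - H(p) bits per symbol

where H(p) = -p log₂(p) - (1-p) log₂(1-p) is the binary entropy function.

H(0.2424) = 0.7990 bits
C = 1 - 0.7990 = 0.2010 bits per symbol

This means we can reliably transmit up to 0.2010 bits of information per channel use.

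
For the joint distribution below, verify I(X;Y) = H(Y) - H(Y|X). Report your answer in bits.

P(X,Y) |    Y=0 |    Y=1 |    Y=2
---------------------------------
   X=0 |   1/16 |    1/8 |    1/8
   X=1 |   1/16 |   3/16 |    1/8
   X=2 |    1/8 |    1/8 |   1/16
I(X;Y) = 0.0478 bits

Mutual information has multiple equivalent forms:
- I(X;Y) = H(X) - H(X|Y)
- I(X;Y) = H(Y) - H(Y|X)
- I(X;Y) = H(X) + H(Y) - H(X,Y)

Computing all quantities:
H(X) = 1.5794, H(Y) = 1.5462, H(X,Y) = 3.0778
H(X|Y) = 1.5316, H(Y|X) = 1.4984

Verification:
H(X) - H(X|Y) = 1.5794 - 1.5316 = 0.0478
H(Y) - H(Y|X) = 1.5462 - 1.4984 = 0.0478
H(X) + H(Y) - H(X,Y) = 1.5794 + 1.5462 - 3.0778 = 0.0478

All forms give I(X;Y) = 0.0478 bits. ✓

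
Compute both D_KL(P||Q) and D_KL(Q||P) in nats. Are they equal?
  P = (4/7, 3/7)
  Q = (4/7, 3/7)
D_KL(P||Q) = 0.0000, D_KL(Q||P) = 0.0000

KL divergence is not symmetric: D_KL(P||Q) ≠ D_KL(Q||P) in general.

D_KL(P||Q) = 0.0000 nats
D_KL(Q||P) = 0.0000 nats

In this case they happen to be equal (to 4 decimal places).

This asymmetry is why KL divergence is not a true distance metric.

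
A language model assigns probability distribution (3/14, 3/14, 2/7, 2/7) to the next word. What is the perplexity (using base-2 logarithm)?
3.9593

Perplexity is 2^H (or exp(H) for natural log).

First, H = -Σ p log p = 1.9852 bits
Perplexity = 2^1.9852 = 3.9593

Interpretation: The model's uncertainty is equivalent to choosing uniformly among 4.0 options.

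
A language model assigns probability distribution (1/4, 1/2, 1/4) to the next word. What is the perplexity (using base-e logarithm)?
2.8284

Perplexity is e^H (or exp(H) for natural log).

First, H = -Σ p log p = 1.0397 nats
Perplexity = e^1.0397 = 2.8284

Interpretation: The model's uncertainty is equivalent to choosing uniformly among 2.8 options.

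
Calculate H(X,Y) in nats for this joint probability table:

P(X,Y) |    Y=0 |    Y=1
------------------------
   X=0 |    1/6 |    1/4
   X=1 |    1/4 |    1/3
1.3580 nats

Joint entropy is H(X,Y) = -Σ_{x,y} p(x,y) log p(x,y).

Summing over all non-zero entries:
H(X,Y) = -[1/6·log_e(1/6) + 1/4·log_e(1/4) + 1/4·log_e(1/4) + 1/3·log_e(1/3)]
H(X,Y) = 1.3580 nats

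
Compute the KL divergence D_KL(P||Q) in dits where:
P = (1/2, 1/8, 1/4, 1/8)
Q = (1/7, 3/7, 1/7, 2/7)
0.2210 dits

KL divergence: D_KL(P||Q) = Σ p(x) log(p(x)/q(x))

Computing term by term:
  x=0: 1/2 × log_10[(1/2)/(1/7)] = 1/2 × 0.5441 = 0.2720
  x=1: 1/8 × log_10[(1/8)/(3/7)] = 1/8 × -0.5351 = -0.0669
  x=2: 1/4 × log_10[(1/4)/(1/7)] = 1/4 × 0.2430 = 0.0608
  x=3: 1/8 × log_10[(1/8)/(2/7)] = 1/8 × -0.3590 = -0.0449

D_KL(P||Q) = 0.2210 dits

Note: KL divergence is always non-negative and equals 0 iff P = Q.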